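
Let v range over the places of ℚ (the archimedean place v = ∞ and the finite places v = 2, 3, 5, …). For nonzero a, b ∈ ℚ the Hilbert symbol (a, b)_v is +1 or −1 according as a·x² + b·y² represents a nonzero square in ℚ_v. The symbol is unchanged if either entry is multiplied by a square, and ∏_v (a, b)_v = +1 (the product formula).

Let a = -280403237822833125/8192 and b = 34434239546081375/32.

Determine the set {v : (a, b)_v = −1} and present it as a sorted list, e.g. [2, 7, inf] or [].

Mod squares: a ≡ -154, b ≡ 910. Check v ∈ {∞, 2, 3, 5, 7, 11, 13, 23}.
v=5: a=5^4·(≡1), b=5^3·(≡3) mod 5; (1|5)=+1, (3|5)=-1; (−1)^{4·3·2}·(+1)^3·(-1)^4 = +1.
v=13: a=13^4·(≡8), b=13^3·(≡7) mod 13; (8|13)=-1, (7|13)=-1; (−1)^{4·3·6}·(-1)^3·(-1)^4 = -1.
v=11: a=11^1·(≡7), b=11^2·(≡7) mod 11; (7|11)=-1, (7|11)=-1; (−1)^{1·2·5}·(-1)^2·(-1)^1 = -1.
v=3: a=3^6·(≡2), b=3^0·(≡1) mod 3; (2|3)=-1, (1|3)=+1; (−1)^{6·0·1}·(-1)^0·(+1)^6 = +1.
v=2: v_2(a)=-13, v_2(b)=-5; units ≡ 3, 7 (mod 8); ε·ε+αω+βω = 1·1+-13·0+-5·1 ≡ 0  ⇒  (a,b)_2 = +1.
v=∞: -154 < 0 and 910 > 0  ⇒  (a,b)_∞ = +1.
v=7: a=7^1·(≡6), b=7^1·(≡4) mod 7; (6|7)=-1, (4|7)=+1; (−1)^{1·1·3}·(-1)^1·(+1)^1 = +1.
v=23: a=23^4·(≡19), b=23^6·(≡8) mod 23; (19|23)=-1, (8|23)=+1; (−1)^{4·6·11}·(-1)^6·(+1)^4 = +1.
(-154, 910 / ℚ) ramifies at {11, 13}: a division algebra.

[11, 13]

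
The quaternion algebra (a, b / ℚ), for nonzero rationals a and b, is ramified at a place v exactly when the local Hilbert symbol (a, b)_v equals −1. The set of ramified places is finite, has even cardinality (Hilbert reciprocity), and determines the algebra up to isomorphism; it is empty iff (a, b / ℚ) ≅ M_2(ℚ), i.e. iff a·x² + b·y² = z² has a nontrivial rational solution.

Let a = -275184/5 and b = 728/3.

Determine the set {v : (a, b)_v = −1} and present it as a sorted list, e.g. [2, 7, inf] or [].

Mod squares: a ≡ -195, b ≡ 546. Check v ∈ {∞, 2, 3, 5, 7, 13}.
v=7: a=7^2·(≡1), b=7^1·(≡2) mod 7; (1|7)=+1, (2|7)=+1; (−1)^{2·1·3}·(+1)^1·(+1)^2 = +1.
v=2: v_2(a)=4, v_2(b)=3; units ≡ 5, 1 (mod 8); ε·ε+αω+βω = 0·0+4·0+3·1 ≡ 1  ⇒  (a,b)_2 = -1.
v=13: a=13^1·(≡7), b=13^1·(≡10) mod 13; (7|13)=-1, (10|13)=+1; (−1)^{1·1·6}·(-1)^1·(+1)^1 = -1.
v=5: a=5^-1·(≡1), b=5^0·(≡1) mod 5; (1|5)=+1, (1|5)=+1; (−1)^{-1·0·2}·(+1)^0·(+1)^-1 = +1.
v=3: a=3^3·(≡1), b=3^-1·(≡2) mod 3; (1|3)=+1, (2|3)=-1; (−1)^{3·-1·1}·(+1)^-1·(-1)^3 = +1.
v=∞: -195 < 0 and 546 > 0  ⇒  (a,b)_∞ = +1.
Ram(-195, 546) = {2, 13}; no ℚ_2-point on the conic.

[2, 13]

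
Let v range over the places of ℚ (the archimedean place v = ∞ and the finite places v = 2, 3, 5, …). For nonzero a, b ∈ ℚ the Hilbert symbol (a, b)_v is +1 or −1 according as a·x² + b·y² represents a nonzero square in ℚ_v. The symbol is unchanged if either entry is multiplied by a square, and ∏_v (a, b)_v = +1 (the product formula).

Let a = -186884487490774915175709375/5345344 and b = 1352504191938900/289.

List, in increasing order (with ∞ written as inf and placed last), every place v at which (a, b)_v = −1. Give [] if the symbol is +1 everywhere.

(a, b) ≡ (-1604135, 328206021) mod (ℚ^×)²; places V = {2, 3, 5, 7, 11, 13, 17, 23, 29, 31, 37, ∞}.
(a,b)_7: α=4, u≡6; β=2, v≡3 (mod 7); (6|7)=-1, (3|7)=-1; sign (−1)^0·-1^2·-1^4 = +1.
(a,b)_29: α=3, u≡14; β=3, v≡25 (mod 29); (14|29)=-1, (25|29)=+1; sign (−1)^0·-1^3·+1^3 = -1.
(a,b)_2: α=-6, β=2; u≡1, v≡5 (mod 8); ε(u)ε(v)=0·0, αω(v)=-6·1, βω(u)=2·0; sum ≡ 0  ⇒  +1.
(a,b)_31: α=2, u≡26; β=1, v≡19 (mod 31); (26|31)=-1, (19|31)=+1; sign (−1)^0·-1^1·+1^2 = -1.
(a,b)_11: α=4, u≡2; β=1, v≡5 (mod 11); (2|11)=-1, (5|11)=+1; sign (−1)^0·-1^1·+1^4 = -1.
(a,b)_∞: sgn(-1604135)=−, sgn(328206021)=+, so +1.
(a,b)_13: α=1, u≡9; β=1, v≡8 (mod 13); (9|13)=+1, (8|13)=-1; sign (−1)^0·+1^1·-1^1 = -1.
(a,b)_37: α=1, u≡30; β=1, v≡1 (mod 37); (30|37)=+1, (1|37)=+1; sign (−1)^0·+1^1·+1^1 = +1.
(a,b)_3: α=8, u≡1; β=1, v≡2 (mod 3); (1|3)=+1, (2|3)=-1; sign (−1)^0·+1^1·-1^8 = +1.
(a,b)_5: α=5, u≡2; β=2, v≡4 (mod 5); (2|5)=-1, (4|5)=+1; sign (−1)^0·-1^2·+1^5 = +1.
(a,b)_17: α=-4, u≡8; β=-2, v≡16 (mod 17); (8|17)=+1, (16|17)=+1; sign (−1)^0·+1^-2·+1^-4 = +1.
(a,b)_23: α=1, u≡11; β=1, v≡6 (mod 23); (11|23)=-1, (6|23)=+1; sign (−1)^1·-1^1·+1^1 = +1.
Ram(-1604135, 328206021) = {11, 13, 29, 31}; no ℚ_11-point on the conic.

[11, 13, 29, 31]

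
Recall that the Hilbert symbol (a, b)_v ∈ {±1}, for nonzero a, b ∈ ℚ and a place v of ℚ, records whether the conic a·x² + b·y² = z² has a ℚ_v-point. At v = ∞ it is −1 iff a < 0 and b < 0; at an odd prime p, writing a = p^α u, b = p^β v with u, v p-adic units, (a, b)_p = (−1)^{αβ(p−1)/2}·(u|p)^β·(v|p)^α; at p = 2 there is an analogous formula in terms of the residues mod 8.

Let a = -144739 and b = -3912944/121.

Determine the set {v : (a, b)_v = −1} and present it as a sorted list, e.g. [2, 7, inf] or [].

[7, 23, 29, inf]

Mod squares: a ≡ -144739, b ≡ -4991. Check v ∈ {∞, 2, 7, 11, 23, 29, 31}.
v=29: a=29^1·(≡26), b=29^0·(≡11) mod 29; (26|29)=-1, (11|29)=-1; (−1)^{1·0·14}·(-1)^0·(-1)^1 = -1.
v=7: a=7^1·(≡1), b=7^3·(≡1) mod 7; (1|7)=+1, (1|7)=+1; (−1)^{1·3·3}·(+1)^3·(+1)^1 = -1.
v=31: a=31^1·(≡12), b=31^1·(≡18) mod 31; (12|31)=-1, (18|31)=+1; (−1)^{1·1·15}·(-1)^1·(+1)^1 = +1.
v=2: v_2(a)=0, v_2(b)=4; units ≡ 5, 1 (mod 8); ε·ε+αω+βω = 0·0+0·0+4·1 ≡ 0  ⇒  (a,b)_2 = +1.
v=23: a=23^1·(≡9), b=23^1·(≡12) mod 23; (9|23)=+1, (12|23)=+1; (−1)^{1·1·11}·(+1)^1·(+1)^1 = -1.
v=∞: -144739 < 0 and -4991 < 0  ⇒  (a,b)_∞ = -1.
v=11: a=11^0·(≡10), b=11^-2·(≡9) mod 11; (10|11)=-1, (9|11)=+1; (−1)^{0·-2·5}·(-1)^-2·(+1)^0 = +1.
|Ram(-144739, -4991)| = 4, even; anisotropic at {7, 23, 29, ∞}.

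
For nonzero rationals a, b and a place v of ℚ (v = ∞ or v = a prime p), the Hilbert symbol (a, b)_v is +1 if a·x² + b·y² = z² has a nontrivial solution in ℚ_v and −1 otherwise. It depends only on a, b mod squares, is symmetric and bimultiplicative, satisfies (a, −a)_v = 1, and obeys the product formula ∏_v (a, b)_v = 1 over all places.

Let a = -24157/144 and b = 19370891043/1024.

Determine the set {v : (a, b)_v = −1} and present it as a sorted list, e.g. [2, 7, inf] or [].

[2, 3, 29, 31]

Mod squares: a ≡ -493, b ≡ 11067. Check v ∈ {∞, 2, 3, 7, 17, 29, 31}.
v=29: a=29^1·(≡21), b=29^0·(≡10) mod 29; (21|29)=-1, (10|29)=-1; (−1)^{1·0·14}·(-1)^0·(-1)^1 = -1.
v=3: a=3^-2·(≡2), b=3^7·(≡2) mod 3; (2|3)=-1, (2|3)=-1; (−1)^{-2·7·1}·(-1)^7·(-1)^-2 = -1.
v=17: a=17^1·(≡3), b=17^1·(≡7) mod 17; (3|17)=-1, (7|17)=-1; (−1)^{1·1·8}·(-1)^1·(-1)^1 = +1.
v=∞: -493 < 0 and 11067 > 0  ⇒  (a,b)_∞ = +1.
v=2: v_2(a)=-4, v_2(b)=-10; units ≡ 3, 3 (mod 8); ε·ε+αω+βω = 1·1+-4·1+-10·1 ≡ 1  ⇒  (a,b)_2 = -1.
v=7: a=7^2·(≡1), b=7^5·(≡3) mod 7; (1|7)=+1, (3|7)=-1; (−1)^{2·5·3}·(+1)^5·(-1)^2 = +1.
v=31: a=31^0·(≡12), b=31^1·(≡19) mod 31; (12|31)=-1, (19|31)=+1; (−1)^{0·1·15}·(-1)^1·(+1)^0 = -1.
(-493, 11067 / ℚ) ramifies at {2, 3, 29, 31}: a division algebra.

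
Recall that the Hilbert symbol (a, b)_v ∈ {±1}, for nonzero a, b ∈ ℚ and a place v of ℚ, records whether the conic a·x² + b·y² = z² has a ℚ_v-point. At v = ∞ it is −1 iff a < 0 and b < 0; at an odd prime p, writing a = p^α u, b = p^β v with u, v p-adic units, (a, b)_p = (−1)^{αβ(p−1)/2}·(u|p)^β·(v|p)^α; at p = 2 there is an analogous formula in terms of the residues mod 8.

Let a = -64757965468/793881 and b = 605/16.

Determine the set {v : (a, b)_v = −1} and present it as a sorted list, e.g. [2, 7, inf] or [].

(a, b) ≡ (-392863, 5) mod (ℚ^×)²; places V = {2, 3, 5, 7, 11, 19, 23, 29, 31, ∞}.
(a,b)_7: α=2, u≡5; β=0, v≡5 (mod 7); (5|7)=-1, (5|7)=-1; sign (−1)^0·-1^0·-1^2 = +1.
(a,b)_31: α=1, u≡27; β=0, v≡1 (mod 31); (27|31)=-1, (1|31)=+1; sign (−1)^0·-1^0·+1^1 = +1.
(a,b)_2: α=2, β=-4; u≡1, v≡5 (mod 8); ε(u)ε(v)=0·0, αω(v)=2·1, βω(u)=-4·0; sum ≡ 0  ⇒  +1.
(a,b)_23: α=1, u≡4; β=0, v≡22 (mod 23); (4|23)=+1, (22|23)=-1; sign (−1)^0·+1^0·-1^1 = -1.
(a,b)_5: α=0, u≡2; β=1, v≡1 (mod 5); (2|5)=-1, (1|5)=+1; sign (−1)^0·-1^1·+1^0 = -1.
(a,b)_∞: sgn(-392863)=−, sgn(5)=+, so +1.
(a,b)_3: α=-8, u≡2; β=0, v≡2 (mod 3); (2|3)=-1, (2|3)=-1; sign (−1)^0·-1^0·-1^-8 = +1.
(a,b)_19: α=1, u≡10; β=0, v≡1 (mod 19); (10|19)=-1, (1|19)=+1; sign (−1)^0·-1^0·+1^1 = +1.
(a,b)_11: α=-2, u≡7; β=2, v≡1 (mod 11); (7|11)=-1, (1|11)=+1; sign (−1)^0·-1^2·+1^-2 = +1.
(a,b)_29: α=3, u≡24; β=0, v≡7 (mod 29); (24|29)=+1, (7|29)=+1; sign (−1)^0·+1^0·+1^3 = +1.
|Ram(-392863, 5)| = 2, even; anisotropic at {5, 23}.

[5, 23]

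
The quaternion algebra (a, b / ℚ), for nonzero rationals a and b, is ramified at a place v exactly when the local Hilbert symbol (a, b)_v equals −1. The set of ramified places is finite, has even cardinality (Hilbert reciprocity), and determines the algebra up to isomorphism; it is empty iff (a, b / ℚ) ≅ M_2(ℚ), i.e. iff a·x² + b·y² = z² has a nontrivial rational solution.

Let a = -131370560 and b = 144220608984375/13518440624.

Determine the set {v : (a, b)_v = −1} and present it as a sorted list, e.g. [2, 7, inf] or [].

(a, b) ≡ (-2052665, 2068781) mod (ℚ^×)²; places V = {2, 3, 5, 7, 11, 13, 17, 19, 23, 31, 37, 41, ∞}.
(a,b)_37: α=0, u≡12; β=1, v≡19 (mod 37); (12|37)=+1, (19|37)=-1; sign (−1)^0·+1^1·-1^0 = +1.
(a,b)_11: α=0, u≡9; β=3, v≡9 (mod 11); (9|11)=+1, (9|11)=+1; sign (−1)^0·+1^3·+1^0 = +1.
(a,b)_2: α=6, β=-4; u≡7, v≡5 (mod 8); ε(u)ε(v)=1·0, αω(v)=6·1, βω(u)=-4·0; sum ≡ 0  ⇒  +1.
(a,b)_5: α=1, u≡3; β=8, v≡1 (mod 5); (3|5)=-1, (1|5)=+1; sign (−1)^0·-1^8·+1^1 = +1.
(a,b)_17: α=1, u≡10; β=1, v≡6 (mod 17); (10|17)=-1, (6|17)=-1; sign (−1)^0·-1^1·-1^1 = +1.
(a,b)_19: α=1, u≡12; β=0, v≡6 (mod 19); (12|19)=-1, (6|19)=+1; sign (−1)^0·-1^0·+1^1 = +1.
(a,b)_23: α=0, u≡12; β=-1, v≡7 (mod 23); (12|23)=+1, (7|23)=-1; sign (−1)^0·+1^-1·-1^0 = +1.
(a,b)_31: α=1, u≡2; β=0, v≡29 (mod 31); (2|31)=+1, (29|31)=-1; sign (−1)^0·+1^0·-1^1 = -1.
(a,b)_7: α=0, u≡1; β=2, v≡2 (mod 7); (1|7)=+1, (2|7)=+1; sign (−1)^0·+1^2·+1^0 = +1.
(a,b)_13: α=0, u≡4; β=-1, v≡12 (mod 13); (4|13)=+1, (12|13)=+1; sign (−1)^0·+1^-1·+1^0 = +1.
(a,b)_3: α=0, u≡1; β=2, v≡2 (mod 3); (1|3)=+1, (2|3)=-1; sign (−1)^0·+1^2·-1^0 = +1.
(a,b)_∞: sgn(-2052665)=−, sgn(2068781)=+, so +1.
(a,b)_41: α=1, u≡31; β=-4, v≡12 (mod 41); (31|41)=+1, (12|41)=-1; sign (−1)^0·+1^-4·-1^1 = -1.
(-2052665, 2068781 / ℚ) ramifies at {31, 41}: a division algebra.

[31, 41]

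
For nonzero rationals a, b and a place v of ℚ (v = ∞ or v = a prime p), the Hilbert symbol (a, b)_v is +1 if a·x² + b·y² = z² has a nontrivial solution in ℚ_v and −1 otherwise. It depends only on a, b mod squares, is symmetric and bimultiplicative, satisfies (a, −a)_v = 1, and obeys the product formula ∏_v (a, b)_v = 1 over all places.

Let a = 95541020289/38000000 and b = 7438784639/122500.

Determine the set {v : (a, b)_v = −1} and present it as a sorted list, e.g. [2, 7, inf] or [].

[2, 13, 17, 19]

(a, b) ≡ (243542, 4199) mod (ℚ^×)²; places V = {2, 3, 5, 7, 11, 13, 17, 19, 29, ∞}.
(a,b)_5: α=-6, u≡2; β=-4, v≡4 (mod 5); (2|5)=-1, (4|5)=+1; sign (−1)^0·-1^-4·+1^-6 = +1.
(a,b)_17: α=1, u≡6; β=1, v≡15 (mod 17); (6|17)=-1, (15|17)=+1; sign (−1)^0·-1^1·+1^1 = -1.
(a,b)_11: α=2, u≡8; β=6, v≡2 (mod 11); (8|11)=-1, (2|11)=-1; sign (−1)^0·-1^6·-1^2 = +1.
(a,b)_7: α=0, u≡5; β=-2, v≡6 (mod 7); (5|7)=-1, (6|7)=-1; sign (−1)^0·-1^-2·-1^0 = +1.
(a,b)_19: α=-1, u≡13; β=1, v≡18 (mod 19); (13|19)=-1, (18|19)=-1; sign (−1)^1·-1^1·-1^-1 = -1.
(a,b)_∞: sgn(243542)=+, sgn(4199)=+, so +1.
(a,b)_13: α=3, u≡4; β=1, v≡2 (mod 13); (4|13)=+1, (2|13)=-1; sign (−1)^0·+1^1·-1^3 = -1.
(a,b)_29: α=1, u≡12; β=0, v≡1 (mod 29); (12|29)=-1, (1|29)=+1; sign (−1)^0·-1^0·+1^1 = +1.
(a,b)_3: α=6, u≡2; β=0, v≡2 (mod 3); (2|3)=-1, (2|3)=-1; sign (−1)^0·-1^0·-1^6 = +1.
(a,b)_2: α=-7, β=-2; u≡3, v≡7 (mod 8); ε(u)ε(v)=1·1, αω(v)=-7·0, βω(u)=-2·1; sum ≡ 1  ⇒  -1.
|Ram(243542, 4199)| = 4, even; anisotropic at {2, 13, 17, 19}.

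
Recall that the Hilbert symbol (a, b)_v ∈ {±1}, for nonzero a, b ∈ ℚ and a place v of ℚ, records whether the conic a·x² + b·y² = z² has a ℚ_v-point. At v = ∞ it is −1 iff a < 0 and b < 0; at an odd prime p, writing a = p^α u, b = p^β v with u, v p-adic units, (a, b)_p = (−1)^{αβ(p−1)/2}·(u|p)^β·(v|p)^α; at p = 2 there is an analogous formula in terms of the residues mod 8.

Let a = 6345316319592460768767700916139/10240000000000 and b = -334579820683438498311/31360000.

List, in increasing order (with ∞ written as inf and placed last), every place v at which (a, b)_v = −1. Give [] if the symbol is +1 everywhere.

[11, 13, 17, 19]

(a, b) ≡ (1431859, -3116399) mod (ℚ^×)²; places V = {2, 3, 5, 7, 11, 13, 17, 19, 31, 37, ∞}.
(a,b)_31: α=1, u≡27; β=1, v≡10 (mod 31); (27|31)=-1, (10|31)=+1; sign (−1)^1·-1^1·+1^1 = +1.
(a,b)_37: α=4, u≡7; β=3, v≡24 (mod 37); (7|37)=+1, (24|37)=-1; sign (−1)^0·+1^3·-1^4 = +1.
(a,b)_2: α=-20, β=-10; u≡3, v≡1 (mod 8); ε(u)ε(v)=1·0, αω(v)=-20·0, βω(u)=-10·1; sum ≡ 0  ⇒  +1.
(a,b)_17: α=11, u≡15; β=6, v≡5 (mod 17); (15|17)=+1, (5|17)=-1; sign (−1)^0·+1^6·-1^11 = -1.
(a,b)_∞: sgn(1431859)=+, sgn(-3116399)=−, so +1.
(a,b)_13: α=1, u≡2; β=1, v≡10 (mod 13); (2|13)=-1, (10|13)=+1; sign (−1)^0·-1^1·+1^1 = -1.
(a,b)_3: α=2, u≡1; β=2, v≡1 (mod 3); (1|3)=+1, (1|3)=+1; sign (−1)^0·+1^2·+1^2 = +1.
(a,b)_7: α=0, u≡1; β=-2, v≡1 (mod 7); (1|7)=+1, (1|7)=+1; sign (−1)^0·+1^-2·+1^0 = +1.
(a,b)_19: α=5, u≡7; β=3, v≡6 (mod 19); (7|19)=+1, (6|19)=+1; sign (−1)^1·+1^3·+1^5 = -1.
(a,b)_11: α=1, u≡10; β=1, v≡7 (mod 11); (10|11)=-1, (7|11)=-1; sign (−1)^1·-1^1·-1^1 = -1.
(a,b)_5: α=-10, u≡4; β=-4, v≡4 (mod 5); (4|5)=+1, (4|5)=+1; sign (−1)^0·+1^-4·+1^-10 = +1.
|Ram(1431859, -3116399)| = 4, even; anisotropic at {11, 13, 17, 19}.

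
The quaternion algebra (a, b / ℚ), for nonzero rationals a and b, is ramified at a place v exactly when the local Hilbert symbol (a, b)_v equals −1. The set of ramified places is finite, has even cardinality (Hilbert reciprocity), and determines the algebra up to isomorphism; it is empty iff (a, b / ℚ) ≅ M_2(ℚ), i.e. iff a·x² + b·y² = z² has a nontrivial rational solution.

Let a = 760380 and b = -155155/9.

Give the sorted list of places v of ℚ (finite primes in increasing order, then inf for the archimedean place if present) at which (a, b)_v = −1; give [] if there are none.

[3, 7, 19, 31]

Mod squares: a ≡ 190095, b ≡ -155155. Check v ∈ {∞, 2, 3, 5, 7, 11, 13, 19, 23, 29, 31}.
v=23: a=23^1·(≡9), b=23^0·(≡8) mod 23; (9|23)=+1, (8|23)=+1; (−1)^{1·0·11}·(+1)^0·(+1)^1 = +1.
v=∞: 190095 > 0 and -155155 < 0  ⇒  (a,b)_∞ = +1.
v=29: a=29^1·(≡4), b=29^0·(≡22) mod 29; (4|29)=+1, (22|29)=+1; (−1)^{1·0·14}·(+1)^0·(+1)^1 = +1.
v=19: a=19^1·(≡6), b=19^0·(≡2) mod 19; (6|19)=+1, (2|19)=-1; (−1)^{1·0·9}·(+1)^0·(-1)^1 = -1.
v=31: a=31^0·(≡12), b=31^1·(≡26) mod 31; (12|31)=-1, (26|31)=-1; (−1)^{0·1·15}·(-1)^1·(-1)^0 = -1.
v=3: a=3^1·(≡2), b=3^-2·(≡2) mod 3; (2|3)=-1, (2|3)=-1; (−1)^{1·-2·1}·(-1)^-2·(-1)^1 = -1.
v=2: v_2(a)=2, v_2(b)=0; units ≡ 7, 5 (mod 8); ε·ε+αω+βω = 1·0+2·1+0·0 ≡ 0  ⇒  (a,b)_2 = +1.
v=7: a=7^0·(≡5), b=7^1·(≡2) mod 7; (5|7)=-1, (2|7)=+1; (−1)^{0·1·3}·(-1)^1·(+1)^0 = -1.
v=5: a=5^1·(≡1), b=5^1·(≡1) mod 5; (1|5)=+1, (1|5)=+1; (−1)^{1·1·2}·(+1)^1·(+1)^1 = +1.
v=13: a=13^0·(≡10), b=13^1·(≡10) mod 13; (10|13)=+1, (10|13)=+1; (−1)^{0·1·6}·(+1)^1·(+1)^0 = +1.
v=11: a=11^0·(≡5), b=11^1·(≡7) mod 11; (5|11)=+1, (7|11)=-1; (−1)^{0·1·5}·(+1)^1·(-1)^0 = +1.
|Ram(190095, -155155)| = 4, even; anisotropic at {3, 7, 19, 31}.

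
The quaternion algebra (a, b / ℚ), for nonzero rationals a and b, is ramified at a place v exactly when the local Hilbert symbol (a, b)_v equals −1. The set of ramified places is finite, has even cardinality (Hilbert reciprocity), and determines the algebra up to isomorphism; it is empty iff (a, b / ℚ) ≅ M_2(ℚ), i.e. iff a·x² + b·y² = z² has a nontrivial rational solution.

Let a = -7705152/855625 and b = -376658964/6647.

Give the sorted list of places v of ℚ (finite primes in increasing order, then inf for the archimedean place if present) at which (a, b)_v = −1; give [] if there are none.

Mod squares: a ≡ -273, b ≡ -1988787. Check v ∈ {∞, 2, 3, 5, 7, 11, 13, 17, 19, 23, 37, 41}.
v=3: a=3^3·(≡2), b=3^3·(≡2) mod 3; (2|3)=-1, (2|3)=-1; (−1)^{3·3·1}·(-1)^3·(-1)^3 = -1.
v=19: a=19^0·(≡3), b=19^1·(≡4) mod 19; (3|19)=-1, (4|19)=+1; (−1)^{0·1·9}·(-1)^1·(+1)^0 = -1.
v=17: a=17^0·(≡2), b=17^-2·(≡1) mod 17; (2|17)=+1, (1|17)=+1; (−1)^{0·-2·8}·(+1)^-2·(+1)^0 = +1.
v=7: a=7^3·(≡6), b=7^0·(≡1) mod 7; (6|7)=-1, (1|7)=+1; (−1)^{3·0·3}·(-1)^0·(+1)^3 = +1.
v=13: a=13^1·(≡11), b=13^0·(≡5) mod 13; (11|13)=-1, (5|13)=-1; (−1)^{1·0·6}·(-1)^0·(-1)^1 = -1.
v=23: a=23^0·(≡16), b=23^-1·(≡20) mod 23; (16|23)=+1, (20|23)=-1; (−1)^{0·-1·11}·(+1)^-1·(-1)^0 = +1.
v=2: v_2(a)=6, v_2(b)=2; units ≡ 7, 5 (mod 8); ε·ε+αω+βω = 1·0+6·1+2·0 ≡ 0  ⇒  (a,b)_2 = +1.
v=5: a=5^-4·(≡2), b=5^0·(≡3) mod 5; (2|5)=-1, (3|5)=-1; (−1)^{-4·0·2}·(-1)^0·(-1)^-4 = +1.
v=41: a=41^0·(≡26), b=41^1·(≡5) mod 41; (26|41)=-1, (5|41)=+1; (−1)^{0·1·20}·(-1)^1·(+1)^0 = -1.
v=∞: -273 < 0 and -1988787 < 0  ⇒  (a,b)_∞ = -1.
v=37: a=37^-2·(≡31), b=37^1·(≡21) mod 37; (31|37)=-1, (21|37)=+1; (−1)^{-2·1·18}·(-1)^1·(+1)^-2 = -1.
v=11: a=11^0·(≡7), b=11^2·(≡2) mod 11; (7|11)=-1, (2|11)=-1; (−1)^{0·2·5}·(-1)^2·(-1)^0 = +1.
(-273, -1988787 / ℚ) ramifies at {3, 13, 19, 37, 41, ∞}: a division algebra.

[3, 13, 19, 37, 41, inf]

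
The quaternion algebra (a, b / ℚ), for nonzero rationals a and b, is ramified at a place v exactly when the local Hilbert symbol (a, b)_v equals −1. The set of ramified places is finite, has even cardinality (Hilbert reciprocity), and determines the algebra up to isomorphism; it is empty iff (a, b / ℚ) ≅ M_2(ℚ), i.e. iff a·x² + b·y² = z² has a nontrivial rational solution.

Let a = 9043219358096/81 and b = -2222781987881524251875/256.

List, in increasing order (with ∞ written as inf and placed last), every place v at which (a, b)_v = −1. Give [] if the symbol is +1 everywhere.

(a, b) ≡ (209, -30107) mod (ℚ^×)²; places V = {2, 3, 5, 7, 11, 17, 19, 23, ∞}.
(a,b)_2: α=4, β=-8; u≡1, v≡5 (mod 8); ε(u)ε(v)=0·0, αω(v)=4·1, βω(u)=-8·0; sum ≡ 0  ⇒  +1.
(a,b)_17: α=2, u≡14; β=3, v≡11 (mod 17); (14|17)=-1, (11|17)=-1; sign (−1)^0·-1^3·-1^2 = -1.
(a,b)_∞: sgn(209)=+, sgn(-30107)=−, so +1.
(a,b)_19: α=3, u≡1; β=4, v≡15 (mod 19); (1|19)=+1, (15|19)=-1; sign (−1)^0·+1^4·-1^3 = -1.
(a,b)_23: α=2, u≡8; β=3, v≡9 (mod 23); (8|23)=+1, (9|23)=+1; sign (−1)^0·+1^3·+1^2 = +1.
(a,b)_11: α=1, u≡8; β=3, v≡8 (mod 11); (8|11)=-1, (8|11)=-1; sign (−1)^1·-1^3·-1^1 = -1.
(a,b)_3: α=-4, u≡2; β=0, v≡1 (mod 3); (2|3)=-1, (1|3)=+1; sign (−1)^0·-1^0·+1^-4 = +1.
(a,b)_7: α=2, u≡5; β=3, v≡1 (mod 7); (5|7)=-1, (1|7)=+1; sign (−1)^0·-1^3·+1^2 = -1.
(a,b)_5: α=0, u≡1; β=4, v≡2 (mod 5); (1|5)=+1, (2|5)=-1; sign (−1)^0·+1^4·-1^0 = +1.
(209, -30107 / ℚ) ramifies at {7, 11, 17, 19}: a division algebra.

[7, 11, 17, 19]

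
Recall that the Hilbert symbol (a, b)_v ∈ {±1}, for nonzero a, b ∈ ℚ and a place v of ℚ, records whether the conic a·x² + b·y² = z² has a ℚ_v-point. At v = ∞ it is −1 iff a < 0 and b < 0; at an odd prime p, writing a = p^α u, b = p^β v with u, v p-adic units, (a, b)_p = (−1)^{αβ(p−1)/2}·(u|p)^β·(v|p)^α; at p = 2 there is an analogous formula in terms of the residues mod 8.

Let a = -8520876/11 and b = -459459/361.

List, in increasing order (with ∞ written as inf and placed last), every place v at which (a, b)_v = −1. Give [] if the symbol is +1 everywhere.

[7, inf]

(a, b) ≡ (-1001, -51051) mod (ℚ^×)²; places V = {2, 3, 7, 11, 13, 17, 19, ∞}.
(a,b)_11: α=-1, u≡10; β=1, v≡1 (mod 11); (10|11)=-1, (1|11)=+1; sign (−1)^1·-1^1·+1^-1 = +1.
(a,b)_∞: sgn(-1001)=−, sgn(-51051)=−, so -1.
(a,b)_3: α=4, u≡1; β=3, v≡2 (mod 3); (1|3)=+1, (2|3)=-1; sign (−1)^0·+1^3·-1^4 = +1.
(a,b)_19: α=0, u≡17; β=-2, v≡18 (mod 19); (17|19)=+1, (18|19)=-1; sign (−1)^0·+1^-2·-1^0 = +1.
(a,b)_13: α=1, u≡9; β=1, v≡3 (mod 13); (9|13)=+1, (3|13)=+1; sign (−1)^0·+1^1·+1^1 = +1.
(a,b)_2: α=2, β=0; u≡7, v≡5 (mod 8); ε(u)ε(v)=1·0, αω(v)=2·1, βω(u)=0·0; sum ≡ 0  ⇒  +1.
(a,b)_17: α=2, u≡1; β=1, v≡5 (mod 17); (1|17)=+1, (5|17)=-1; sign (−1)^0·+1^1·-1^2 = +1.
(a,b)_7: α=1, u≡1; β=1, v≡4 (mod 7); (1|7)=+1, (4|7)=+1; sign (−1)^1·+1^1·+1^1 = -1.
(-1001, -51051 / ℚ) ramifies at {7, ∞}: a division algebra.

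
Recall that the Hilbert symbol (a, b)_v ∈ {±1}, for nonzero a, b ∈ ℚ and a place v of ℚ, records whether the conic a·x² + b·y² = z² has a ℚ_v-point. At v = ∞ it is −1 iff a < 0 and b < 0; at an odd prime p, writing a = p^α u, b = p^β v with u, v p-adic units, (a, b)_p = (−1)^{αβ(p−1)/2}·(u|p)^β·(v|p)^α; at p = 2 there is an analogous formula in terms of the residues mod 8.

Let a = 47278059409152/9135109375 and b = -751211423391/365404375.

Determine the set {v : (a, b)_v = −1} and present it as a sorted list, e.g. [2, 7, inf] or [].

Mod squares: a ≡ 1001, b ≡ -273. Check v ∈ {∞, 2, 3, 5, 7, 11, 13, 17, 31, 37}.
v=11: a=11^7·(≡1), b=11^4·(≡2) mod 11; (1|11)=+1, (2|11)=-1; (−1)^{7·4·5}·(+1)^4·(-1)^7 = -1.
v=31: a=31^0·(≡10), b=31^2·(≡27) mod 31; (10|31)=+1, (27|31)=-1; (−1)^{0·2·15}·(+1)^2·(-1)^0 = +1.
v=2: v_2(a)=8, v_2(b)=0; units ≡ 1, 7 (mod 8); ε·ε+αω+βω = 0·1+8·0+0·0 ≡ 0  ⇒  (a,b)_2 = +1.
v=13: a=13^1·(≡9), b=13^1·(≡8) mod 13; (9|13)=+1, (8|13)=-1; (−1)^{1·1·6}·(+1)^1·(-1)^1 = -1.
v=3: a=3^6·(≡2), b=3^1·(≡2) mod 3; (2|3)=-1, (2|3)=-1; (−1)^{6·1·1}·(-1)^1·(-1)^6 = -1.
v=37: a=37^0·(≡17), b=37^2·(≡32) mod 37; (17|37)=-1, (32|37)=-1; (−1)^{0·2·18}·(-1)^2·(-1)^0 = +1.
v=∞: 1001 > 0 and -273 < 0  ⇒  (a,b)_∞ = +1.
v=5: a=5^-6·(≡1), b=5^-4·(≡2) mod 5; (1|5)=+1, (2|5)=-1; (−1)^{-6·-4·2}·(+1)^-4·(-1)^-6 = +1.
v=17: a=17^-4·(≡9), b=17^-4·(≡2) mod 17; (9|17)=+1, (2|17)=+1; (−1)^{-4·-4·8}·(+1)^-4·(+1)^-4 = +1.
v=7: a=7^-1·(≡3), b=7^-1·(≡5) mod 7; (3|7)=-1, (5|7)=-1; (−1)^{-1·-1·3}·(-1)^-1·(-1)^-1 = -1.
Ram(1001, -273) = {3, 7, 11, 13}; no ℚ_3-point on the conic.

[3, 7, 11, 13]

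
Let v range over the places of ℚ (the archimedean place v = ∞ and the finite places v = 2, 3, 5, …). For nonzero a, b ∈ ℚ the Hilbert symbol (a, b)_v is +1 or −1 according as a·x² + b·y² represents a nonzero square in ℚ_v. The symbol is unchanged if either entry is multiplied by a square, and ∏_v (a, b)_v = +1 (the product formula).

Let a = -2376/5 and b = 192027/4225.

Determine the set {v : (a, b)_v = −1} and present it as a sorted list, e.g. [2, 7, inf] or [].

Mod squares: a ≡ -330, b ≡ 3. Check v ∈ {∞, 2, 3, 5, 11, 13, 23}.
v=∞: -330 < 0 and 3 > 0  ⇒  (a,b)_∞ = +1.
v=13: a=13^0·(≡11), b=13^-2·(≡9) mod 13; (11|13)=-1, (9|13)=+1; (−1)^{0·-2·6}·(-1)^-2·(+1)^0 = +1.
v=11: a=11^1·(≡3), b=11^2·(≡3) mod 11; (3|11)=+1, (3|11)=+1; (−1)^{1·2·5}·(+1)^2·(+1)^1 = +1.
v=5: a=5^-1·(≡4), b=5^-2·(≡3) mod 5; (4|5)=+1, (3|5)=-1; (−1)^{-1·-2·2}·(+1)^-2·(-1)^-1 = -1.
v=23: a=23^0·(≡17), b=23^2·(≡4) mod 23; (17|23)=-1, (4|23)=+1; (−1)^{0·2·11}·(-1)^2·(+1)^0 = +1.
v=3: a=3^3·(≡1), b=3^1·(≡1) mod 3; (1|3)=+1, (1|3)=+1; (−1)^{3·1·1}·(+1)^1·(+1)^3 = -1.
v=2: v_2(a)=3, v_2(b)=0; units ≡ 3, 3 (mod 8); ε·ε+αω+βω = 1·1+3·1+0·1 ≡ 0  ⇒  (a,b)_2 = +1.
Ram(-330, 3) = {3, 5}; no ℚ_3-point on the conic.

[3, 5]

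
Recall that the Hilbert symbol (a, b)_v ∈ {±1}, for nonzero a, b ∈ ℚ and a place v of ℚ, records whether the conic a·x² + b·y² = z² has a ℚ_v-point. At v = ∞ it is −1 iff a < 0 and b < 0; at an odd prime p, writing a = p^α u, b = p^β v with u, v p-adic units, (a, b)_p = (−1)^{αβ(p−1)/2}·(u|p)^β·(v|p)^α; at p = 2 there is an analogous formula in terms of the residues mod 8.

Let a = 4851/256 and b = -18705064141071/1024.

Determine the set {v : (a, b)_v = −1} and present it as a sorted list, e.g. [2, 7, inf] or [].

[11, 31]

Mod squares: a ≡ 11, b ≡ -88319. Check v ∈ {∞, 2, 3, 7, 11, 31, 37}.
v=3: a=3^2·(≡2), b=3^6·(≡1) mod 3; (2|3)=-1, (1|3)=+1; (−1)^{2·6·1}·(-1)^6·(+1)^2 = +1.
v=11: a=11^1·(≡4), b=11^3·(≡9) mod 11; (4|11)=+1, (9|11)=+1; (−1)^{1·3·5}·(+1)^3·(+1)^1 = -1.
v=2: v_2(a)=-8, v_2(b)=-10; units ≡ 3, 1 (mod 8); ε·ε+αω+βω = 1·0+-8·0+-10·1 ≡ 0  ⇒  (a,b)_2 = +1.
v=37: a=37^0·(≡11), b=37^1·(≡6) mod 37; (11|37)=+1, (6|37)=-1; (−1)^{0·1·18}·(+1)^1·(-1)^0 = +1.
v=31: a=31^0·(≡29), b=31^1·(≡30) mod 31; (29|31)=-1, (30|31)=-1; (−1)^{0·1·15}·(-1)^1·(-1)^0 = -1.
v=∞: 11 > 0 and -88319 < 0  ⇒  (a,b)_∞ = +1.
v=7: a=7^2·(≡2), b=7^5·(≡4) mod 7; (2|7)=+1, (4|7)=+1; (−1)^{2·5·3}·(+1)^5·(+1)^2 = +1.
|Ram(11, -88319)| = 2, even; anisotropic at {11, 31}.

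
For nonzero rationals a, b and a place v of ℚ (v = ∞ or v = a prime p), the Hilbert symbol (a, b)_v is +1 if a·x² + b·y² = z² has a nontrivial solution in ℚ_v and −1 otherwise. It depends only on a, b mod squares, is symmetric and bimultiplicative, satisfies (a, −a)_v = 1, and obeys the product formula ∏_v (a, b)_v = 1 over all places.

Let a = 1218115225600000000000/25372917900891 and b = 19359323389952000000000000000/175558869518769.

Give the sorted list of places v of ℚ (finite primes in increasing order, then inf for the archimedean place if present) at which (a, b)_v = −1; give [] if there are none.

Mod squares: a ≡ 935, b ≡ 455. Check v ∈ {∞, 2, 3, 5, 7, 11, 13, 17, 23, 29}.
v=5: a=5^11·(≡3), b=5^15·(≡4) mod 5; (3|5)=-1, (4|5)=+1; (−1)^{11·15·2}·(-1)^15·(+1)^11 = -1.
v=13: a=13^4·(≡10), b=13^3·(≡1) mod 13; (10|13)=+1, (1|13)=+1; (−1)^{4·3·6}·(+1)^3·(+1)^4 = +1.
v=∞: 935 > 0 and 455 > 0  ⇒  (a,b)_∞ = +1.
v=23: a=23^-4·(≡10), b=23^-6·(≡9) mod 23; (10|23)=-1, (9|23)=+1; (−1)^{-4·-6·11}·(-1)^-6·(+1)^-4 = +1.
v=11: a=11^-3·(≡10), b=11^-4·(≡1) mod 11; (10|11)=-1, (1|11)=+1; (−1)^{-3·-4·5}·(-1)^-4·(+1)^-3 = +1.
v=29: a=29^-2·(≡24), b=29^0·(≡28) mod 29; (24|29)=+1, (28|29)=+1; (−1)^{-2·0·14}·(+1)^0·(+1)^-2 = +1.
v=2: v_2(a)=20, v_2(b)=34; units ≡ 7, 7 (mod 8); ε·ε+αω+βω = 1·1+20·0+34·0 ≡ 1  ⇒  (a,b)_2 = -1.
v=7: a=7^2·(≡1), b=7^5·(≡1) mod 7; (1|7)=+1, (1|7)=+1; (−1)^{2·5·3}·(+1)^5·(+1)^2 = +1.
v=17: a=17^1·(≡15), b=17^0·(≡1) mod 17; (15|17)=+1, (1|17)=+1; (−1)^{1·0·8}·(+1)^0·(+1)^1 = +1.
v=3: a=3^-4·(≡2), b=3^-4·(≡2) mod 3; (2|3)=-1, (2|3)=-1; (−1)^{-4·-4·1}·(-1)^-4·(-1)^-4 = +1.
(935, 455 / ℚ) ramifies at {2, 5}: a division algebra.

[2, 5]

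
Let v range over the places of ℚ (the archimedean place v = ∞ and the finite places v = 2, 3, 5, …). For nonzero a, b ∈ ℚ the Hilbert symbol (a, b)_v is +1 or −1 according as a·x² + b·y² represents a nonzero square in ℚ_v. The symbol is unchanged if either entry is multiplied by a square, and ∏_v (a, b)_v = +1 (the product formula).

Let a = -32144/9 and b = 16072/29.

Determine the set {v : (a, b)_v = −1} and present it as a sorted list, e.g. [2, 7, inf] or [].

[29, 41]

Mod squares: a ≡ -41, b ≡ 2378. Check v ∈ {∞, 2, 3, 7, 29, 41}.
v=7: a=7^2·(≡1), b=7^2·(≡6) mod 7; (1|7)=+1, (6|7)=-1; (−1)^{2·2·3}·(+1)^2·(-1)^2 = +1.
v=41: a=41^1·(≡4), b=41^1·(≡22) mod 41; (4|41)=+1, (22|41)=-1; (−1)^{1·1·20}·(+1)^1·(-1)^1 = -1.
v=29: a=29^0·(≡18), b=29^-1·(≡6) mod 29; (18|29)=-1, (6|29)=+1; (−1)^{0·-1·14}·(-1)^-1·(+1)^0 = -1.
v=2: v_2(a)=4, v_2(b)=3; units ≡ 7, 5 (mod 8); ε·ε+αω+βω = 1·0+4·1+3·0 ≡ 0  ⇒  (a,b)_2 = +1.
v=3: a=3^-2·(≡1), b=3^0·(≡2) mod 3; (1|3)=+1, (2|3)=-1; (−1)^{-2·0·1}·(+1)^0·(-1)^-2 = +1.
v=∞: -41 < 0 and 2378 > 0  ⇒  (a,b)_∞ = +1.
Ram(-41, 2378) = {29, 41}; no ℚ_29-point on the conic.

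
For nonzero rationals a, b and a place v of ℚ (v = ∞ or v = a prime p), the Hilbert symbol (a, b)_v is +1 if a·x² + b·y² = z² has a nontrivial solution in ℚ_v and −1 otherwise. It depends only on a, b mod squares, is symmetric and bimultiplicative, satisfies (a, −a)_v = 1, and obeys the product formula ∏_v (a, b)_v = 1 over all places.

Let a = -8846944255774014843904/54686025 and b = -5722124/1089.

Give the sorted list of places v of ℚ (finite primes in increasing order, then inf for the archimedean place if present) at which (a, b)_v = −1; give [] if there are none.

Mod squares: a ≡ -34891, b ≡ -851. Check v ∈ {∞, 2, 3, 5, 11, 17, 23, 29, 37, 41}.
v=2: v_2(a)=10, v_2(b)=2; units ≡ 5, 5 (mod 8); ε·ε+αω+βω = 0·0+10·1+2·1 ≡ 0  ⇒  (a,b)_2 = +1.
v=11: a=11^2·(≡1), b=11^-2·(≡6) mod 11; (1|11)=+1, (6|11)=-1; (−1)^{2·-2·5}·(+1)^-2·(-1)^2 = +1.
v=41: a=41^5·(≡18), b=41^2·(≡16) mod 41; (18|41)=+1, (16|41)=+1; (−1)^{5·2·20}·(+1)^2·(+1)^5 = +1.
v=17: a=17^-2·(≡10), b=17^0·(≡8) mod 17; (10|17)=-1, (8|17)=+1; (−1)^{-2·0·8}·(-1)^0·(+1)^-2 = +1.
v=37: a=37^3·(≡20), b=37^1·(≡19) mod 37; (20|37)=-1, (19|37)=-1; (−1)^{3·1·18}·(-1)^1·(-1)^3 = +1.
v=∞: -34891 < 0 and -851 < 0  ⇒  (a,b)_∞ = -1.
v=5: a=5^-2·(≡1), b=5^0·(≡4) mod 5; (1|5)=+1, (4|5)=+1; (−1)^{-2·0·2}·(+1)^0·(+1)^-2 = +1.
v=23: a=23^3·(≡1), b=23^1·(≡9) mod 23; (1|23)=+1, (9|23)=+1; (−1)^{3·1·11}·(+1)^1·(+1)^3 = -1.
v=3: a=3^-2·(≡2), b=3^-2·(≡1) mod 3; (2|3)=-1, (1|3)=+1; (−1)^{-2·-2·1}·(-1)^-2·(+1)^-2 = +1.
v=29: a=29^-2·(≡22), b=29^0·(≡17) mod 29; (22|29)=+1, (17|29)=-1; (−1)^{-2·0·14}·(+1)^0·(-1)^-2 = +1.
(-34891, -851 / ℚ) ramifies at {23, ∞}: a division algebra.

[23, inf]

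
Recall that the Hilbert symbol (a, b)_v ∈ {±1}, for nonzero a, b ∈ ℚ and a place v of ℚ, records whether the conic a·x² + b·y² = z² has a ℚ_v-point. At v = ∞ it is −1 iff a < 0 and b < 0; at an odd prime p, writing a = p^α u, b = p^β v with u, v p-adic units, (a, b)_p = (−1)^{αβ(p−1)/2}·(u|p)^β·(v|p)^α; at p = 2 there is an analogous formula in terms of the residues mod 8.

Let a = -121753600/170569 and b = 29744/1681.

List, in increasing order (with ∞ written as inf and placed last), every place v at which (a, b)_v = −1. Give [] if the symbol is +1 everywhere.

[2, 11, 29, 41]

Mod squares: a ≡ -1189, b ≡ 11. Check v ∈ {∞, 2, 5, 7, 11, 13, 29, 41, 59}.
v=2: v_2(a)=12, v_2(b)=4; units ≡ 3, 3 (mod 8); ε·ε+αω+βω = 1·1+12·1+4·1 ≡ 1  ⇒  (a,b)_2 = -1.
v=11: a=11^0·(≡7), b=11^1·(≡1) mod 11; (7|11)=-1, (1|11)=+1; (−1)^{0·1·5}·(-1)^1·(+1)^0 = -1.
v=29: a=29^1·(≡11), b=29^0·(≡10) mod 29; (11|29)=-1, (10|29)=-1; (−1)^{1·0·14}·(-1)^0·(-1)^1 = -1.
v=41: a=41^1·(≡17), b=41^-2·(≡19) mod 41; (17|41)=-1, (19|41)=-1; (−1)^{1·-2·20}·(-1)^-2·(-1)^1 = -1.
v=59: a=59^-2·(≡2), b=59^0·(≡43) mod 59; (2|59)=-1, (43|59)=-1; (−1)^{-2·0·29}·(-1)^0·(-1)^-2 = +1.
v=7: a=7^-2·(≡2), b=7^0·(≡1) mod 7; (2|7)=+1, (1|7)=+1; (−1)^{-2·0·3}·(+1)^0·(+1)^-2 = +1.
v=5: a=5^2·(≡4), b=5^0·(≡4) mod 5; (4|5)=+1, (4|5)=+1; (−1)^{2·0·2}·(+1)^0·(+1)^2 = +1.
v=13: a=13^0·(≡5), b=13^2·(≡5) mod 13; (5|13)=-1, (5|13)=-1; (−1)^{0·2·6}·(-1)^2·(-1)^0 = +1.
v=∞: -1189 < 0 and 11 > 0  ⇒  (a,b)_∞ = +1.
Ram(-1189, 11) = {2, 11, 29, 41}; no ℚ_2-point on the conic.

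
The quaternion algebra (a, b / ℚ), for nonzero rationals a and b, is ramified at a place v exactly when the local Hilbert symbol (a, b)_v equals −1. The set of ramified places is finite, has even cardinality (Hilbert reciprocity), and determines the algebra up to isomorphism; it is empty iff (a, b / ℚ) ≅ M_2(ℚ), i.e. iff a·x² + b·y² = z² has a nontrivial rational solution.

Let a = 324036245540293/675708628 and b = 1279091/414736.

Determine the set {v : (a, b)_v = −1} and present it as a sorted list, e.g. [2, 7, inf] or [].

(a, b) ≡ (1729, 11) mod (ℚ^×)²; places V = {2, 7, 11, 13, 19, 23, 31, ∞}.
(a,b)_23: α=-2, u≡2; β=-2, v≡19 (mod 23); (2|23)=+1, (19|23)=-1; sign (−1)^0·+1^-2·-1^-2 = +1.
(a,b)_2: α=-2, β=-4; u≡1, v≡3 (mod 8); ε(u)ε(v)=0·1, αω(v)=-2·1, βω(u)=-4·0; sum ≡ 0  ⇒  +1.
(a,b)_31: α=2, u≡6; β=2, v≡24 (mod 31); (6|31)=-1, (24|31)=-1; sign (−1)^0·-1^2·-1^2 = +1.
(a,b)_11: α=10, u≡8; β=3, v≡5 (mod 11); (8|11)=-1, (5|11)=+1; sign (−1)^0·-1^3·+1^10 = -1.
(a,b)_13: α=1, u≡12; β=0, v≡6 (mod 13); (12|13)=+1, (6|13)=-1; sign (−1)^0·+1^0·-1^1 = -1.
(a,b)_19: α=-1, u≡15; β=0, v≡17 (mod 19); (15|19)=-1, (17|19)=+1; sign (−1)^0·-1^0·+1^-1 = +1.
(a,b)_7: α=-5, u≡2; β=-2, v≡2 (mod 7); (2|7)=+1, (2|7)=+1; sign (−1)^0·+1^-2·+1^-5 = +1.
(a,b)_∞: sgn(1729)=+, sgn(11)=+, so +1.
Ram(1729, 11) = {11, 13}; no ℚ_11-point on the conic.

[11, 13]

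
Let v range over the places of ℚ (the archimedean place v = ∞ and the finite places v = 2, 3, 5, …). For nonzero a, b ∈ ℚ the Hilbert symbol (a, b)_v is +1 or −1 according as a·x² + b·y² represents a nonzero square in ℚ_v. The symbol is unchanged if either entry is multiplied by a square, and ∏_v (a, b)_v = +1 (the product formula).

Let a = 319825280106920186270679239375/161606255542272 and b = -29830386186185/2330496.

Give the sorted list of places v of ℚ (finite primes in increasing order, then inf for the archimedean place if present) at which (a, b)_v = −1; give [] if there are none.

Mod squares: a ≡ 286, b ≡ -910. Check v ∈ {∞, 2, 3, 5, 7, 11, 13, 17, 31, 41}.
v=13: a=13^9·(≡10), b=13^3·(≡11) mod 13; (10|13)=+1, (11|13)=-1; (−1)^{9·3·6}·(+1)^3·(-1)^9 = -1.
v=11: a=11^1·(≡9), b=11^0·(≡3) mod 11; (9|11)=+1, (3|11)=+1; (−1)^{1·0·5}·(+1)^0·(+1)^1 = +1.
v=2: v_2(a)=-15, v_2(b)=-7; units ≡ 7, 1 (mod 8); ε·ε+αω+βω = 1·0+-15·0+-7·0 ≡ 0  ⇒  (a,b)_2 = +1.
v=41: a=41^6·(≡32), b=41^4·(≡20) mod 41; (32|41)=+1, (20|41)=+1; (−1)^{6·4·20}·(+1)^4·(+1)^6 = +1.
v=31: a=31^4·(≡20), b=31^2·(≡9) mod 31; (20|31)=+1, (9|31)=+1; (−1)^{4·2·15}·(+1)^2·(+1)^4 = +1.
v=∞: 286 > 0 and -910 < 0  ⇒  (a,b)_∞ = +1.
v=17: a=17^-4·(≡14), b=17^-2·(≡16) mod 17; (14|17)=-1, (16|17)=+1; (−1)^{-4·-2·8}·(-1)^-2·(+1)^-4 = +1.
v=3: a=3^-10·(≡1), b=3^-2·(≡2) mod 3; (1|3)=+1, (2|3)=-1; (−1)^{-10·-2·1}·(+1)^-2·(-1)^-10 = +1.
v=5: a=5^4·(≡4), b=5^1·(≡3) mod 5; (4|5)=+1, (3|5)=-1; (−1)^{4·1·2}·(+1)^1·(-1)^4 = +1.
v=7: a=7^0·(≡5), b=7^-1·(≡3) mod 7; (5|7)=-1, (3|7)=-1; (−1)^{0·-1·3}·(-1)^-1·(-1)^0 = -1.
(286, -910 / ℚ) ramifies at {7, 13}: a division algebra.

[7, 13]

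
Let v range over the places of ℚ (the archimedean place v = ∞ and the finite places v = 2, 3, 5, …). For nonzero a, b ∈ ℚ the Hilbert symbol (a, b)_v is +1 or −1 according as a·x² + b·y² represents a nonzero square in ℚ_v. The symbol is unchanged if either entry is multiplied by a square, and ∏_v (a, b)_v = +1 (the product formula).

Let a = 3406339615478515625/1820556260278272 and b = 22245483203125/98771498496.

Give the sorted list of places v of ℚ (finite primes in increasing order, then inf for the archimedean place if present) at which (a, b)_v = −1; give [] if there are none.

Mod squares: a ≡ 195, b ≡ 78. Check v ∈ {∞, 2, 3, 5, 7, 11, 13, 23}.
v=11: a=11^-2·(≡8), b=11^-2·(≡9) mod 11; (8|11)=-1, (9|11)=+1; (−1)^{-2·-2·5}·(-1)^-2·(+1)^-2 = +1.
v=∞: 195 > 0 and 78 > 0  ⇒  (a,b)_∞ = +1.
v=5: a=5^13·(≡4), b=5^8·(≡2) mod 5; (4|5)=+1, (2|5)=-1; (−1)^{13·8·2}·(+1)^8·(-1)^13 = -1.
v=23: a=23^2·(≡11), b=23^2·(≡12) mod 23; (11|23)=-1, (12|23)=+1; (−1)^{2·2·11}·(-1)^2·(+1)^2 = +1.
v=7: a=7^4·(≡6), b=7^2·(≡2) mod 7; (6|7)=-1, (2|7)=+1; (−1)^{4·2·3}·(-1)^2·(+1)^4 = +1.
v=3: a=3^-15·(≡2), b=3^-13·(≡2) mod 3; (2|3)=-1, (2|3)=-1; (−1)^{-15·-13·1}·(-1)^-13·(-1)^-15 = -1.
v=13: a=13^3·(≡8), b=13^3·(≡8) mod 13; (8|13)=-1, (8|13)=-1; (−1)^{3·3·6}·(-1)^3·(-1)^3 = +1.
v=2: v_2(a)=-20, v_2(b)=-9; units ≡ 3, 7 (mod 8); ε·ε+αω+βω = 1·1+-20·0+-9·1 ≡ 0  ⇒  (a,b)_2 = +1.
|Ram(195, 78)| = 2, even; anisotropic at {3, 5}.

[3, 5]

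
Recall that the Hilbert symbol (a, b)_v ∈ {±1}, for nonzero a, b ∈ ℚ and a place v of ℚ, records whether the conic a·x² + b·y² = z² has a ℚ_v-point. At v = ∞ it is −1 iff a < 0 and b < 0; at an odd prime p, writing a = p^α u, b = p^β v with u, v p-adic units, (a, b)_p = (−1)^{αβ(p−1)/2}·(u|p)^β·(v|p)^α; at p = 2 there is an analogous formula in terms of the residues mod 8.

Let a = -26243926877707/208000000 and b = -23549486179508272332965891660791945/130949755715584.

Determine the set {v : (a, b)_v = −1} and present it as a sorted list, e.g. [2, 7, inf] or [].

(a, b) ≡ (-551551, -111795145) mod (ℚ^×)²; places V = {2, 5, 7, 11, 13, 17, 19, 23, 29, 31, ∞}.
(a,b)_19: α=3, u≡14; β=3, v≡8 (mod 19); (14|19)=-1, (8|19)=-1; sign (−1)^1·-1^3·-1^3 = -1.
(a,b)_17: α=2, u≡11; β=7, v≡6 (mod 17); (11|17)=-1, (6|17)=-1; sign (−1)^0·-1^7·-1^2 = -1.
(a,b)_31: α=0, u≡8; β=1, v≡1 (mod 31); (8|31)=+1, (1|31)=+1; sign (−1)^0·+1^1·+1^0 = +1.
(a,b)_2: α=-10, β=-14; u≡1, v≡7 (mod 8); ε(u)ε(v)=0·1, αω(v)=-10·0, βω(u)=-14·0; sum ≡ 0  ⇒  +1.
(a,b)_7: α=3, u≡6; β=11, v≡3 (mod 7); (6|7)=-1, (3|7)=-1; sign (−1)^1·-1^11·-1^3 = -1.
(a,b)_11: α=3, u≡10; β=3, v≡2 (mod 11); (10|11)=-1, (2|11)=-1; sign (−1)^1·-1^3·-1^3 = -1.
(a,b)_23: α=0, u≡1; β=-4, v≡2 (mod 23); (1|23)=+1, (2|23)=+1; sign (−1)^0·+1^-4·+1^0 = +1.
(a,b)_13: α=-1, u≡11; β=-4, v≡6 (mod 13); (11|13)=-1, (6|13)=-1; sign (−1)^0·-1^-4·-1^-1 = -1.
(a,b)_29: α=1, u≡6; β=5, v≡1 (mod 29); (6|29)=+1, (1|29)=+1; sign (−1)^0·+1^5·+1^1 = +1.
(a,b)_∞: sgn(-551551)=−, sgn(-111795145)=−, so -1.
(a,b)_5: α=-6, u≡4; β=1, v≡4 (mod 5); (4|5)=+1, (4|5)=+1; sign (−1)^0·+1^1·+1^-6 = +1.
Ram(-551551, -111795145) = {7, 11, 13, 17, 19, ∞}; no ℚ_7-point on the conic.

[7, 11, 13, 17, 19, inf]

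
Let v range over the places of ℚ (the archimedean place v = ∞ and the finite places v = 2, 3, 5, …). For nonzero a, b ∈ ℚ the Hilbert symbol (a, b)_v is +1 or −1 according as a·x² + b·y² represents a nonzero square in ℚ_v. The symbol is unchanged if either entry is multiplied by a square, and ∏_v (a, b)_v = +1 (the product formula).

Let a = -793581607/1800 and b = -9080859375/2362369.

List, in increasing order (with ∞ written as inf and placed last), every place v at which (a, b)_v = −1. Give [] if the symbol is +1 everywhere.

[29, inf]

Mod squares: a ≡ -89726, b ≡ -287. Check v ∈ {∞, 2, 3, 5, 7, 13, 17, 19, 29, 41, 53}.
v=7: a=7^3·(≡5), b=7^1·(≡1) mod 7; (5|7)=-1, (1|7)=+1; (−1)^{3·1·3}·(-1)^1·(+1)^3 = +1.
v=53: a=53^0·(≡23), b=53^-2·(≡48) mod 53; (23|53)=-1, (48|53)=-1; (−1)^{0·-2·26}·(-1)^-2·(-1)^0 = +1.
v=17: a=17^1·(≡1), b=17^0·(≡13) mod 17; (1|17)=+1, (13|17)=+1; (−1)^{1·0·8}·(+1)^0·(+1)^1 = +1.
v=2: v_2(a)=-3, v_2(b)=0; units ≡ 1, 1 (mod 8); ε·ε+αω+βω = 0·0+-3·0+0·0 ≡ 0  ⇒  (a,b)_2 = +1.
v=5: a=5^-2·(≡4), b=5^8·(≡2) mod 5; (4|5)=+1, (2|5)=-1; (−1)^{-2·8·2}·(+1)^8·(-1)^-2 = +1.
v=41: a=41^0·(≡20), b=41^1·(≡12) mod 41; (20|41)=+1, (12|41)=-1; (−1)^{0·1·20}·(+1)^1·(-1)^0 = +1.
v=29: a=29^1·(≡5), b=29^-2·(≡21) mod 29; (5|29)=+1, (21|29)=-1; (−1)^{1·-2·14}·(+1)^-2·(-1)^1 = -1.
v=19: a=19^2·(≡5), b=19^0·(≡9) mod 19; (5|19)=+1, (9|19)=+1; (−1)^{2·0·9}·(+1)^0·(+1)^2 = +1.
v=13: a=13^1·(≡4), b=13^0·(≡4) mod 13; (4|13)=+1, (4|13)=+1; (−1)^{1·0·6}·(+1)^0·(+1)^1 = +1.
v=3: a=3^-2·(≡1), b=3^4·(≡1) mod 3; (1|3)=+1, (1|3)=+1; (−1)^{-2·4·1}·(+1)^4·(+1)^-2 = +1.
v=∞: -89726 < 0 and -287 < 0  ⇒  (a,b)_∞ = -1.
Ram(-89726, -287) = {29, ∞}; no ℚ_29-point on the conic.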